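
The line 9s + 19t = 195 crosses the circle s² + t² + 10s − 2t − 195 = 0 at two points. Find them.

(−10, 15) and (9, 6)

Express t = (195 − 9s)/19 and substitute into the circle:
442s² + 442s − 39780 = 0  ⟹  s² + s − 90 = 0
s = 9 or s = −10, giving (9, 6) and (−10, 15).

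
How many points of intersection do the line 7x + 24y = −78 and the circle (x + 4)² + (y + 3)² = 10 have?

2

Centre (−4, −3), r² = 10. Distance² from centre to line = (−22)²/625 = 484/625.
Since d² < r², the line cuts the circle twice.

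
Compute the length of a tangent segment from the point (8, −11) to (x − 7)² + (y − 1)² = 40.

√105

The centre is (7, 1) and r = 2√10. The square of the distance from P to the centre is 1 + 144 = 145.
By the tangent–radius right angle, tangent length = √(|PO|² − r²) = √105.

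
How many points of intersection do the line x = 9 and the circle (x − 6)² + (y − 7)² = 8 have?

0

d² = (1·6 + 0·7 − (9))² = 9; r² = 8.
Since d² > r², the line lies outside the circle.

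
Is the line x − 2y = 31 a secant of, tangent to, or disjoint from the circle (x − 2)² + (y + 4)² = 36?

Substituting the line into the circle gives 5x² − 62x + 401 = 0.
Δ = 3844 − 8020 = −4176.
No real roots: the line does not meet the circle.

disjoint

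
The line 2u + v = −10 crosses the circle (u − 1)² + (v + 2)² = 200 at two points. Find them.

From the line, v = −2u − 10. Substituting:
5u² + 30u − 135 = 0  ⟹  u² + 6u − 27 = 0
u = 3 or u = −9, giving (3, −16) and (−9, 8).

(−9, 8) and (3, −16)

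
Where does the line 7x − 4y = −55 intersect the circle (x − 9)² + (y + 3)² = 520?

(−13, −9) and (3, 19)

From the line, y = (55 + 7x)/4. Substituting:
65x² + 650x − 2535 = 0  ⟹  x² + 10x − 39 = 0
x = 3 or x = −13, giving (3, 19) and (−13, −9).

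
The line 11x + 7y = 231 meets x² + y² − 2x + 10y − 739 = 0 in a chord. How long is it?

Substitute y = (231 − 11x)/7:
170x² − 5950x + 33320 = 0  ⟹  x² − 35x + 196 = 0
x = 28 or x = 7, giving (28, −11) and (7, 22).
Chord length = distance between (28, −11) and (7, 22) = √1530 = 3√170.

3√170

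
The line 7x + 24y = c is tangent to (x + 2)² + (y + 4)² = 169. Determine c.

c = −435 or c = 215

The line touches the circle iff its distance from (−2, −4) is 13:
|7·(−2) + 24·(−4) − c| / √625 = 13
|c − (−110)| = 13·25, so c = 215 or c = −435.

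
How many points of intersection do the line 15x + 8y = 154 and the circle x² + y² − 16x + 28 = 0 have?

2

Centre (8, 0), r² = 36. Distance² from centre to line = (−34)²/289 = 4.
Since d² < r², the line cuts the circle twice.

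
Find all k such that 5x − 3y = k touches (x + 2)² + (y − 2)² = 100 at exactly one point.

The line touches the circle iff its distance from (−2, 2) is 10:
|5·(−2) − 3·2 − k| / √34 = 10
|k − (−16)| = 10√34.

k = −16 ± 10√34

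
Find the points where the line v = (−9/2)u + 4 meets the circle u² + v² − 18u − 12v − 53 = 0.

(−2, 13) and (2, −5)

From the line, v = (8 − 9u)/2. Substituting:
85u² − 340 = 0  ⟹  u² − 4 = 0
u = 2 or u = −2, giving (2, −5) and (−2, 13).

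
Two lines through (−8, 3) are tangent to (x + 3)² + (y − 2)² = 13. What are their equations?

3x + 2y = −18 and 2x − 3y = −25

A line y − (3) = m(x − (−8)) is tangent when its distance from (−3, 2) is √13:
(5m − (−1))² = 13(m² + 1)
6m² + 5m − 6 = 0, so m = −3/2 or m = 2/3.
Through (−8, 3) these give 3x + 2y = −18 and 2x − 3y = −25.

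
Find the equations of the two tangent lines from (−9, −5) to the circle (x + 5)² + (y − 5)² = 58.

A line y − (−5) = m(x − (−9)) is tangent when its distance from (−5, 5) is √58:
[m·(4) − (10)]² = 58(m² + 1)
21m² + 40m − 21 = 0, so m = −7/3 or m = 3/7.
Through (−9, −5) these give 7x + 3y = −78 and 3x − 7y = 8.

7x + 3y = −78 and 3x − 7y = 8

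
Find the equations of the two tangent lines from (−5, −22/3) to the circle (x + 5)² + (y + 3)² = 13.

A line y − (−22/3) = m(x − (−5)) is tangent when its distance from (−5, −3) is √13:
[m·(0) − (13/3)]² = 13(m² + 1)
9m² − 4 = 0, so m = 2/3 or m = −2/3.
Through (−5, −22/3) these give 2x − 3y = 12 and 2x + 3y = −32.

2x − 3y = 12 and 2x + 3y = −32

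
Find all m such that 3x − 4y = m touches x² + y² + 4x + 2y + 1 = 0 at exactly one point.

m = −12 or m = 8

Tangency holds when the distance from the centre (−2, −1) to the line equals the radius 2:
|3·(−2) − 4·(−1) − m| / √25 = 2
|m − (−2)| = 2·5, so m = 8 or m = −12.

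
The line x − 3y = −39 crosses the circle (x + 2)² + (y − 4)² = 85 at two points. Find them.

Substitute y = (39 + x)/3:
10x² + 90x = 0  ⟹  x² + 9x = 0
x = 0 or x = −9, giving (0, 13) and (−9, 10).

(−9, 10) and (0, 13)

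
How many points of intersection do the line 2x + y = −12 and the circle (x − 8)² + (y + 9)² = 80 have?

2

Substituting the line into the circle gives 5x² − 4x − 7 = 0.
Δ = 16 − (−140) = 156.
Two real roots: the line is a secant.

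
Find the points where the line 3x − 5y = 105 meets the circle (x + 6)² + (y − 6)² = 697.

(5, −18) and (10, −15)

Express y = (−105 + 3x)/5 and substitute into the circle:
34x² − 510x + 1700 = 0  ⟹  x² − 15x + 50 = 0
x = 10 or x = 5, giving (10, −15) and (5, −18).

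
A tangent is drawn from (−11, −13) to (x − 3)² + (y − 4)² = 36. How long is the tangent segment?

√449

The centre is (3, 4) and r = 6. The square of the distance from P to the centre is 196 + 289 = 485.
The tangent meets the radius at right angles, so tangent² = |PO|² − r² = 485 − 36 = 449.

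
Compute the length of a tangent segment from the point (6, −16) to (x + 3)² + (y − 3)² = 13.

The centre is (−3, 3) and r = √13. The square of the distance from P to the centre is 81 + 361 = 442.
The tangent meets the radius at right angles, so tangent² = |PO|² − r² = 442 − 13 = 429.

√429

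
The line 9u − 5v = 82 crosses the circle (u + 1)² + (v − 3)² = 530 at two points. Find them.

(−2, −20) and (18, 16)

From the line, v = (−82 + 9u)/5. Substituting:
106u² − 1696u − 3816 = 0  ⟹  u² − 16u − 36 = 0
u = 18 or u = −2, giving (18, 16) and (−2, −20).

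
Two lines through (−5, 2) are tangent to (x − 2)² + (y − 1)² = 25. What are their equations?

4x + 3y = −14 and 3x − 4y = −23

Let a tangent through (−5, 2) have slope m. Its distance from (2, 1) must equal 5:
(7m − (−1))² = 25(m² + 1)
12m² + 7m − 12 = 0, so m = −4/3 or m = 3/4.
Through (−5, 2) these give 4x + 3y = −14 and 3x − 4y = −23.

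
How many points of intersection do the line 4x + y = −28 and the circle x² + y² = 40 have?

Centre (0, 0), r² = 40. Distance² from centre to line = (28)²/17 = 784/17.
Since d² > r², the line lies outside the circle.

0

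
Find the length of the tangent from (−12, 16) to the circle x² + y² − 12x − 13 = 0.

3√59

With centre O = (6, 0), |OP|² = 580 and r² = 49.
By the tangent–radius right angle, tangent length = √(|PO|² − r²) = √531 = 3√59.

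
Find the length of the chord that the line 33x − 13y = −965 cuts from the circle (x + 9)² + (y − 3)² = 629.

√1258

From the line, y = (965 + 33x)/13. Substituting:
1258x² + 64158x + 764864 = 0  ⟹  x² + 51x + 608 = 0
x = −19 or x = −32, giving (−19, 26) and (−32, −7).
|(−19, 26) − (−32, −7)| = √((13)² + (33)²) = √1258.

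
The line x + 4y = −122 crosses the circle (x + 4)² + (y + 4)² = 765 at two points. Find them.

(−22, −25) and (2, −31)

Substitute y = (−122 − x)/4:
17x² + 340x − 748 = 0  ⟹  x² + 20x − 44 = 0
x = 2 or x = −22, giving (2, −31) and (−22, −25).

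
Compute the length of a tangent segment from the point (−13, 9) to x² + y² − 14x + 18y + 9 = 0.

3√67

Centre (7, −9), r² = 121. |PO|² = (−20)² + (18)² = 724.
The tangent meets the radius at right angles, so tangent² = |PO|² − r² = 724 − 121 = 603.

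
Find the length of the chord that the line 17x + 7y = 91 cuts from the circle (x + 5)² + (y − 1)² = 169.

Express y = (91 − 17x)/7 and substitute into the circle:
338x² − 2366x = 0  ⟹  x² − 7x = 0
x = 7 or x = 0, giving (7, −4) and (0, 13).
Chord length = distance between (7, −4) and (0, 13) = √338 = 13√2.

13√2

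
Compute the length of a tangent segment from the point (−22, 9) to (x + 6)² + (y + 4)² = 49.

2√94

With centre O = (−6, −4), |OP|² = 425 and r² = 49.
The tangent meets the radius at right angles, so tangent² = |PO|² − r² = 425 − 49 = 376.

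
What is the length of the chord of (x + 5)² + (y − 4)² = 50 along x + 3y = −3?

From the line, y = (−3 − x)/3. Substituting:
10x² + 120x = 0  ⟹  x² + 12x = 0
x = 0 or x = −12, giving (0, −1) and (−12, 3).
|(0, −1) − (−12, 3)| = √((12)² + (−4)²) = 4√10.

4√10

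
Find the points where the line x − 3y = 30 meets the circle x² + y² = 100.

Express y = (−30 + x)/3 and substitute into the circle:
10x² − 60x = 0  ⟹  x² − 6x = 0
x = 6 or x = 0, giving (6, −8) and (0, −10).

(0, −10) and (6, −8)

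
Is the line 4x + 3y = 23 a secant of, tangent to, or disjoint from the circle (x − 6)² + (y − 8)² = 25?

tangent

Substituting the line into the circle gives 25x² − 100x + 100 = 0.
Δ = 10000 − 10000 = 0.
A repeated root: the line is tangent.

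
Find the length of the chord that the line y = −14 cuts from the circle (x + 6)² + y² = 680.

44

Substitute y = −14:
x² + 12x − 448 = 0
x = 16 or x = −28, giving (16, −14) and (−28, −14).
Chord length = distance between (16, −14) and (−28, −14) = √1936 = 44.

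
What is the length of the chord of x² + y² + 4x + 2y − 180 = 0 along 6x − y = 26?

Substitute y = 6x − 26:
37x² − 296x + 444 = 0  ⟹  x² − 8x + 12 = 0
x = 6 or x = 2, giving (6, 10) and (2, −14).
|(6, 10) − (2, −14)| = √((4)² + (24)²) = 4√37.

4√37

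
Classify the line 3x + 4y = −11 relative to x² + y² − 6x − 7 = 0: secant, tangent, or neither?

d² = (3·3 + 4·0 − (−11))²/25 = 16; r² = 16.
Since d² = r², the line is tangent.

tangent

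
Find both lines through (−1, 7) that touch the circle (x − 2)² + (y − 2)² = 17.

x + 4y = 27 and 4x − y = −11

Write the tangent as mx − y + (7 − m·(−1)) = 0 and set its distance from the centre to √17:
[m·(3) − (−5)]² = 17(m² + 1)
4m² − 15m − 4 = 0, so m = −1/4 or m = 4.
With m = −1/4: x + 4y = 27. With m = 4: 4x − y = −11.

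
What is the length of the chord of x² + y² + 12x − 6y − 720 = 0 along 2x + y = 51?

Substitute y = −2x + 51:
5x² − 180x + 1575 = 0  ⟹  x² − 36x + 315 = 0
x = 21 or x = 15, giving (21, 9) and (15, 21).
|(21, 9) − (15, 21)| = √((6)² + (−12)²) = 6√5.

6√5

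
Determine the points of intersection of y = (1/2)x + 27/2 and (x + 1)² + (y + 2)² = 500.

(−23, 2) and (9, 18)

Express y = (27 + x)/2 and substitute into the circle:
5x² + 70x − 1035 = 0  ⟹  x² + 14x − 207 = 0
x = 9 or x = −23, giving (9, 18) and (−23, 2).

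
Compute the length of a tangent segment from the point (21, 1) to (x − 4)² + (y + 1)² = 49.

2√61

With centre O = (4, −1), |OP|² = 293 and r² = 49.
The tangent meets the radius at right angles, so tangent² = |PO|² − r² = 293 − 49 = 244.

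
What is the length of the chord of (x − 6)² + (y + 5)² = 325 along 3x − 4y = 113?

20

From the line, y = (−113 + 3x)/4. Substituting:
25x² − 750x + 4025 = 0  ⟹  x² − 30x + 161 = 0
x = 23 or x = 7, giving (23, −11) and (7, −23).
Chord length = distance between (23, −11) and (7, −23) = √400 = 20.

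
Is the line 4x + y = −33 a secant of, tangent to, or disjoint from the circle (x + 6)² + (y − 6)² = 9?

disjoint

Substituting the line into the circle gives 17x² + 324x + 1548 = 0.
Discriminant = (324)² − 4·17·(1548) = −288 < 0.
No real roots: the line does not meet the circle.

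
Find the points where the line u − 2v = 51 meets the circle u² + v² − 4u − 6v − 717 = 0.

Express v = (−51 + u)/2 and substitute into the circle:
5u² − 130u + 345 = 0  ⟹  u² − 26u + 69 = 0
u = 23 or u = 3, giving (23, −14) and (3, −24).

(3, −24) and (23, −14)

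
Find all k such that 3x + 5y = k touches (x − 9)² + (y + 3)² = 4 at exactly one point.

k = 12 ± 2√34

The line touches the circle iff its distance from (9, −3) is 2:
|3·9 + 5·(−3) − k| / √34 = 2
|k − (12)| = 2√34.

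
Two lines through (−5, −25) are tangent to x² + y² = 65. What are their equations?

Write the tangent as mx − y + (−25 − m·(−5)) = 0 and set its distance from the centre to √65:
(5m − (25))² = 65(m² + 1)
4m² + 25m − 56 = 0, so m = −8 or m = 7/4.
With m = −8: 8x + y = −65. With m = 7/4: 7x − 4y = 65.

8x + y = −65 and 7x − 4y = 65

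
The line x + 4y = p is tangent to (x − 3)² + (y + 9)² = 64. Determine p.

p = −33 ± 8√17

The line touches the circle iff its distance from (3, −9) is 8:
|1·3 + 4·(−9) − p| / √17 = 8
|p − (−33)| = 8√17.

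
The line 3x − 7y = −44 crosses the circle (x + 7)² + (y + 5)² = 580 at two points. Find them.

From the line, y = (44 + 3x)/7. Substituting:
58x² + 1160x − 19778 = 0  ⟹  x² + 20x − 341 = 0
x = 11 or x = −31, giving (11, 11) and (−31, −7).

(−31, −7) and (11, 11)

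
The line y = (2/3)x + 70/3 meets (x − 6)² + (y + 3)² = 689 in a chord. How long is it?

Substitute y = (70 + 2x)/3:
13x² + 208x + 364 = 0  ⟹  x² + 16x + 28 = 0
x = −2 or x = −14, giving (−2, 22) and (−14, 14).
Chord length = distance between (−2, 22) and (−14, 14) = √208 = 4√13.

4√13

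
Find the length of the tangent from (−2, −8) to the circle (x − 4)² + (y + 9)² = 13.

The centre is (4, −9) and r = √13. The square of the distance from P to the centre is 36 + 1 = 37.
The tangent meets the radius at right angles, so tangent² = |PO|² − r² = 37 − 13 = 24.

2√6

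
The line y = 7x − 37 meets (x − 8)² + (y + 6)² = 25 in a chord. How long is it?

Substitute y = 7x − 37:
50x² − 450x + 1000 = 0  ⟹  x² − 9x + 20 = 0
x = 5 or x = 4, giving (5, −2) and (4, −9).
|(5, −2) − (4, −9)| = √((1)² + (7)²) = 5√2.

5√2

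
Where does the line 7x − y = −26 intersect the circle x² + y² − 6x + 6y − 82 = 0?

From the line, y = 7x + 26. Substituting:
50x² + 400x + 750 = 0  ⟹  x² + 8x + 15 = 0
x = −3 or x = −5, giving (−3, 5) and (−5, −9).

(−5, −9) and (−3, 5)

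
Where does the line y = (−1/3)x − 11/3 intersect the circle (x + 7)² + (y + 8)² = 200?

Express y = (−11 − x)/3 and substitute into the circle:
10x² + 100x − 1190 = 0  ⟹  x² + 10x − 119 = 0
x = 7 or x = −17, giving (7, −6) and (−17, 2).

(−17, 2) and (7, −6)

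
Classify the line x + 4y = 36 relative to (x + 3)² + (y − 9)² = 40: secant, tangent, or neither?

secant

Substituting the line into the circle gives 17x² + 96x − 496 = 0.
Δ = 9216 − (−33728) = 42944.
Two real roots: the line is a secant.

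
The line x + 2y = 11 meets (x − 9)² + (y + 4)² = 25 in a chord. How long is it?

The distance from (9, −4) to the line is 10/√5, and r² = 25.
Half the chord is √(r² − d²) = √(5), so the full chord is 2√5.

2√5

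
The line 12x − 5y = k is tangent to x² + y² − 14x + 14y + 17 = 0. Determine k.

k = 2 or k = 236

Tangency holds when the distance from the centre (7, −7) to the line equals the radius 9:
|12·7 − 5·(−7) − k| / √169 = 9
|k − (119)| = 9·13, so k = 236 or k = 2.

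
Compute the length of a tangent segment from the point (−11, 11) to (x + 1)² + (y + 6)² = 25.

With centre O = (−1, −6), |OP|² = 389 and r² = 25.
The tangent meets the radius at right angles, so tangent² = |PO|² − r² = 389 − 25 = 364.

2√91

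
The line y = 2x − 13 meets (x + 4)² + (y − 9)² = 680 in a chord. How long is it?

20√5

Centre (−4, 9), r² = 680. Perpendicular distance d from centre to line = |−30| / √5 = 30/√5.
Chord = 2√(r² − d²) = 2·√(500) = 20√5.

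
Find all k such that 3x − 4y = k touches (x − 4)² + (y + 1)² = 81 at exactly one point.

k = −29 or k = 61

For a tangent, require d(centre, line) = r = 9.
|3·4 − 4·(−1) − k| / √25 = 9
|k − (16)| = 9·5, so k = 61 or k = −29.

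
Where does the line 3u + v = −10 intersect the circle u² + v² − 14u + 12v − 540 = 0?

Substitute v = −3u − 10:
10u² + 10u − 560 = 0  ⟹  u² + u − 56 = 0
u = 7 or u = −8, giving (7, −31) and (−8, 14).

(−8, 14) and (7, −31)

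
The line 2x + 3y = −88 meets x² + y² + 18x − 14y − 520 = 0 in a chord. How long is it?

2√13

The distance from (−9, 7) to the line is 91/√13, and r² = 650.
Half the chord is √(r² − d²) = √(13), so the full chord is 2√13.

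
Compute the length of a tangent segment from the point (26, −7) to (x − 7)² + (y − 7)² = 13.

4√34

Centre (7, 7), r² = 13. |PO|² = (19)² + (−14)² = 557.
Power of the point: PT² = |PO|² − r² = 544, so PT = 4√34.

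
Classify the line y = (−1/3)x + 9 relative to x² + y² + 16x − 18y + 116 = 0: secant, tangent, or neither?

secant

Substituting the line into the circle gives 10x² + 144x + 315 = 0.
Δ = 20736 − 12600 = 8136.
Two real roots: the line is a secant.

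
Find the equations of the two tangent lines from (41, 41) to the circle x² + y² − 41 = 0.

5x − 4y = 41 and 4x − 5y = −41

Let a tangent through (41, 41) have slope m. Its distance from (0, 0) must equal √41:
(−41m − (−41))² = 41(m² + 1)
20m² − 41m + 20 = 0, so m = 5/4 or m = 4/5.
Through (41, 41) these give 5x − 4y = 41 and 4x − 5y = −41.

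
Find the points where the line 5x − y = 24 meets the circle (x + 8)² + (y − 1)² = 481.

From the line, y = 5x − 24. Substituting:
26x² − 234x + 208 = 0  ⟹  x² − 9x + 8 = 0
x = 8 or x = 1, giving (8, 16) and (1, −19).

(1, −19) and (8, 16)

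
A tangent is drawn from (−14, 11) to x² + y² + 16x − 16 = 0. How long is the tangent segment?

With centre O = (−8, 0), |OP|² = 157 and r² = 80.
Power of the point: PT² = |PO|² − r² = 77, so PT = √77.

√77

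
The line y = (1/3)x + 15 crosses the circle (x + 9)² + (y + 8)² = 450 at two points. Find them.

Express y = (45 + x)/3 and substitute into the circle:
10x² + 300x + 1440 = 0  ⟹  x² + 30x + 144 = 0
x = −6 or x = −24, giving (−6, 13) and (−24, 7).

(−24, 7) and (−6, 13)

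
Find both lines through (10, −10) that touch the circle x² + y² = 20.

Write the tangent as mx − y + (−10 − m·(10)) = 0 and set its distance from the centre to 2√5:
(−10m − (10))² = 20(m² + 1)
2m² + 5m + 2 = 0, so m = −1/2 or m = −2.
Through (10, −10) these give x + 2y = −10 and 2x + y = 10.

x + 2y = −10 and 2x + y = 10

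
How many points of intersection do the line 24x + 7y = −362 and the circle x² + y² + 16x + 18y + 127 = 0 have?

Substituting the line into the circle gives 625x² + 15136x + 91655 = 0.
Δ = 229098496 − 229137500 = −39004.
No real roots: the line does not meet the circle.

0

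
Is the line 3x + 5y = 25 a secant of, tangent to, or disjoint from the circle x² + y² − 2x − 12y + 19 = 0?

d² = (3·1 + 5·6 − (25))²/34 = 32/17; r² = 18.
Since d² < r², the line cuts the circle twice.

secant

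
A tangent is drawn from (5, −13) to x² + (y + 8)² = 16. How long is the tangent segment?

√34

Centre (0, −8), r² = 16. |PO|² = (5)² + (−5)² = 50.
Power of the point: PT² = |PO|² − r² = 34, so PT = √34.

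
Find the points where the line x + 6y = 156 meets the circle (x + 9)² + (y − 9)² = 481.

(−18, 29) and (6, 25)

Substitute y = (156 − x)/6:
37x² + 444x − 3996 = 0  ⟹  x² + 12x − 108 = 0
x = 6 or x = −18, giving (6, 25) and (−18, 29).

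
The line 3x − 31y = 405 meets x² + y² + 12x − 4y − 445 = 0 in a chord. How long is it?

Centre (−6, 2), r² = 485. Perpendicular distance d from centre to line = |−485| / √970 = 485/√970.
Chord = 2√(r² − d²) = 2·√(485/2) = √970.

√970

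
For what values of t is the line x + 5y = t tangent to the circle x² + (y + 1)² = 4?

For a tangent, require d(centre, line) = r = 2.
|1·0 + 5·(−1) − t| / √26 = 2
|t − (−5)| = 2√26.

t = −5 ± 2√26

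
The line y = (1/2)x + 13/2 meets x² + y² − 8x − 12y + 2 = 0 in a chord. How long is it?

6√5

Substitute y = (13 + x)/2:
5x² − 30x − 135 = 0  ⟹  x² − 6x − 27 = 0
x = 9 or x = −3, giving (9, 11) and (−3, 5).
|(9, 11) − (−3, 5)| = √((12)² + (6)²) = 6√5.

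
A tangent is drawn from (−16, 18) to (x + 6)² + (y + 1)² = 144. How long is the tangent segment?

√317

The centre is (−6, −1) and r = 12. The square of the distance from P to the centre is 100 + 361 = 461.
The tangent meets the radius at right angles, so tangent² = |PO|² − r² = 461 − 144 = 317.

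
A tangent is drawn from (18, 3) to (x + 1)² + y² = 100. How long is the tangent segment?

With centre O = (−1, 0), |OP|² = 370 and r² = 100.
By the tangent–radius right angle, tangent length = √(|PO|² − r²) = √270 = 3√30.

3√30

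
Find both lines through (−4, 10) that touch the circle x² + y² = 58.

A line y − (10) = m(x − (−4)) is tangent when its distance from (0, 0) is √58:
[m·(4) − (−10)]² = 58(m² + 1)
21m² − 40m − 21 = 0, so m = −3/7 or m = 7/3.
With m = −3/7: 3x + 7y = 58. With m = 7/3: 7x − 3y = −58.

3x + 7y = 58 and 7x − 3y = −58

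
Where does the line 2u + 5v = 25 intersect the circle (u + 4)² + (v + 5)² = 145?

From the line, v = (25 − 2u)/5. Substituting:
29u² − 725 = 0  ⟹  u² − 25 = 0
u = 5 or u = −5, giving (5, 3) and (−5, 7).

(−5, 7) and (5, 3)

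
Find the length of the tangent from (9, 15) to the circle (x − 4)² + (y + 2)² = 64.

5√10

With centre O = (4, −2), |OP|² = 314 and r² = 64.
By the tangent–radius right angle, tangent length = √(|PO|² − r²) = √250 = 5√10.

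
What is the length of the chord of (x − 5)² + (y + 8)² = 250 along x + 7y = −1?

20√2

Centre (5, −8), r² = 250. Perpendicular distance d from centre to line = |−50| / √50 = 50/√50.
Half the chord is √(r² − d²) = √(200), so the full chord is 20√2.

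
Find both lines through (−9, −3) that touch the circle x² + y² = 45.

2x − y = −15 and x + 2y = −15

Let a tangent through (−9, −3) have slope m. Its distance from (0, 0) must equal 3√5:
(9m − (3))² = 45(m² + 1)
2m² − 3m − 2 = 0, so m = 2 or m = −1/2.
With m = 2: 2x − y = −15. With m = −1/2: x + 2y = −15.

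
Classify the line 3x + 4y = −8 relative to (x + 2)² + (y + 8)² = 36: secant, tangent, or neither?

tangent

Centre (−2, −8), r² = 36. Distance² from centre to line = (−30)²/25 = 36.
Since d² = r², the line is tangent.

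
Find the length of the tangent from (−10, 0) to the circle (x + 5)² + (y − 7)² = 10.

8

With centre O = (−5, 7), |OP|² = 74 and r² = 10.
The tangent meets the radius at right angles, so tangent² = |PO|² − r² = 74 − 10 = 64.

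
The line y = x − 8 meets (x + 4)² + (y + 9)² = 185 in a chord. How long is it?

Centre (−4, −9), r² = 185. Perpendicular distance d from centre to line = |−3| / √2 = 3/√2.
Chord = 2√(r² − d²) = 2·√(361/2) = 19√2.

19√2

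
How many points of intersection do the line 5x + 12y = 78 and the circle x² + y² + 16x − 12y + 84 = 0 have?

2

Substituting the line into the circle gives 169x² + 2244x + 6948 = 0.
Discriminant = (2244)² − 4·169·(6948) = 338688 > 0.
Two real roots: the line is a secant.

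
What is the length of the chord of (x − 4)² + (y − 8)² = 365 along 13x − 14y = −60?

2√365

From the line, y = (60 + 13x)/14. Substituting:
365x² − 2920x − 65700 = 0  ⟹  x² − 8x − 180 = 0
x = 18 or x = −10, giving (18, 21) and (−10, −5).
Chord length = distance between (18, 21) and (−10, −5) = √1460 = 2√365.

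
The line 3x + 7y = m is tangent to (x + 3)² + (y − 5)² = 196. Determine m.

The line touches the circle iff its distance from (−3, 5) is 14:
|3·(−3) + 7·5 − m| / √58 = 14
|m − (26)| = 14√58.

m = 26 ± 14√58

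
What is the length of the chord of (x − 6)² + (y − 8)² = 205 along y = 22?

6

The distance from (6, 8) to the line is 14, and r² = 205.
Chord = 2√(r² − d²) = 2·√(9) = 6.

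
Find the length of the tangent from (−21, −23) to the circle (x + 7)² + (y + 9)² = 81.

√311

The centre is (−7, −9) and r = 9. The square of the distance from P to the centre is 196 + 196 = 392.
By the tangent–radius right angle, tangent length = √(|PO|² − r²) = √311.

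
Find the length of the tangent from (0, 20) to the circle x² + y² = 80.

Centre (0, 0), r² = 80. |PO|² = (0)² + (20)² = 400.
The tangent meets the radius at right angles, so tangent² = |PO|² − r² = 400 − 80 = 320.

8√5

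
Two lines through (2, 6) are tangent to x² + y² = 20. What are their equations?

Let a tangent through (2, 6) have slope m. Its distance from (0, 0) must equal 2√5:
[m·(−2) − (−6)]² = 20(m² + 1)
2m² + 3m − 2 = 0, so m = −2 or m = 1/2.
Through (2, 6) these give 2x + y = 10 and x − 2y = −10.

2x + y = 10 and x − 2y = −10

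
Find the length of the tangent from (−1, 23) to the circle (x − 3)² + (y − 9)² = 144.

The centre is (3, 9) and r = 12. The square of the distance from P to the centre is 16 + 196 = 212.
By the tangent–radius right angle, tangent length = √(|PO|² − r²) = √68 = 2√17.

2√17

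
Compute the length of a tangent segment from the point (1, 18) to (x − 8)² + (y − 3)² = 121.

3√17

With centre O = (8, 3), |OP|² = 274 and r² = 121.
The tangent meets the radius at right angles, so tangent² = |PO|² − r² = 274 − 121 = 153.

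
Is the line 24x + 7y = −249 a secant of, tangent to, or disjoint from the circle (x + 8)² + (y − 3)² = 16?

Substituting the line into the circle gives 625x² + 13744x + 75252 = 0.
Discriminant = (13744)² − 4·625·(75252) = 767536 > 0.
Two real roots: the line is a secant.

secant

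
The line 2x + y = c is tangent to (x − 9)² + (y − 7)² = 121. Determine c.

For a tangent, require d(centre, line) = r = 11.
|2·9 + 1·7 − c| / √5 = 11
|c − (25)| = 11√5.

c = 25 ± 11√5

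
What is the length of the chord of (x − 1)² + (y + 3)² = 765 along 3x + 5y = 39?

9√34

From the line, y = (39 − 3x)/5. Substituting:
34x² − 374x − 16184 = 0  ⟹  x² − 11x − 476 = 0
x = 28 or x = −17, giving (28, −9) and (−17, 18).
Chord length = distance between (28, −9) and (−17, 18) = √2754 = 9√34.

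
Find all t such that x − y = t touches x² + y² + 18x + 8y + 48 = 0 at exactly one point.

t = −5 ± 7√2

The line touches the circle iff its distance from (−9, −4) is 7:
|1·(−9) − 1·(−4) − t| / √2 = 7
|t − (−5)| = 7√2.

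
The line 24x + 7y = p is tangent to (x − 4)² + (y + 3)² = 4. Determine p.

p = 25 or p = 125

Tangency holds when the distance from the centre (4, −3) to the line equals the radius 2:
|24·4 + 7·(−3) − p| / √625 = 2
|p − (75)| = 2·25, so p = 125 or p = 25.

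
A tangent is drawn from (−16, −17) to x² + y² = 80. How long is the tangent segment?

With centre O = (0, 0), |OP|² = 545 and r² = 80.
The tangent meets the radius at right angles, so tangent² = |PO|² − r² = 545 − 80 = 465.

√465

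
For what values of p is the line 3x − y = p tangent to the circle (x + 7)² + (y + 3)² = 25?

p = −18 ± 5√10

The line touches the circle iff its distance from (−7, −3) is 5:
|3·(−7) − 1·(−3) − p| / √10 = 5
|p − (−18)| = 5√10.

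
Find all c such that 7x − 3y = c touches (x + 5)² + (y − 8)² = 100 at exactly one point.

c = −59 ± 10√58

For a tangent, require d(centre, line) = r = 10.
|7·(−5) − 3·8 − c| / √58 = 10
|c − (−59)| = 10√58.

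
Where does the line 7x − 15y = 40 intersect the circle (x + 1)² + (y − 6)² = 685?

(−20, −12) and (25, 9)

Express y = (−40 + 7x)/15 and substitute into the circle:
274x² − 1370x − 137000 = 0  ⟹  x² − 5x − 500 = 0
x = 25 or x = −20, giving (25, 9) and (−20, −12).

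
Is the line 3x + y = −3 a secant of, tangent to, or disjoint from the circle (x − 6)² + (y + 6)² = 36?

Centre (6, −6), r² = 36. Distance² from centre to line = (15)²/10 = 45/2.
Since d² < r², the line cuts the circle twice.

secant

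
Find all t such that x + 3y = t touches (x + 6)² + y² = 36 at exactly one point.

t = −6 ± 6√10

For a tangent, require d(centre, line) = r = 6.
|1·(−6) + 3·0 − t| / √10 = 6
|t − (−6)| = 6√10.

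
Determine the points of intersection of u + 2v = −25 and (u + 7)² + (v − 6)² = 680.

From the line, v = (−25 − u)/2. Substituting:
5u² + 130u − 1155 = 0  ⟹  u² + 26u − 231 = 0
u = 7 or u = −33, giving (7, −16) and (−33, 4).

(−33, 4) and (7, −16)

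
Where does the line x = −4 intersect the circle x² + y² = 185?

The line gives x = −4. Substituting into the circle:
y² − 169 = 0
y = 13 or y = −13, giving (−4, 13) and (−4, −13).

(−4, −13) and (−4, 13)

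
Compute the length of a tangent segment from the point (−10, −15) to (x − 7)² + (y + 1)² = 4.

√481

Centre (7, −1), r² = 4. |PO|² = (−17)² + (−14)² = 485.
Power of the point: PT² = |PO|² − r² = 481, so PT = √481.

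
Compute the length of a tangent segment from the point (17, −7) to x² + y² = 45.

With centre O = (0, 0), |OP|² = 338 and r² = 45.
By the tangent–radius right angle, tangent length = √(|PO|² − r²) = √293.

√293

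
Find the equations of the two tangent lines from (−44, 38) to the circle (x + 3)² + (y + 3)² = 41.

Write the tangent as mx − y + (38 − m·(−44)) = 0 and set its distance from the centre to √41:
[m·(41) − (−41)]² = 41(m² + 1)
20m² + 41m + 20 = 0, so m = −4/5 or m = −5/4.
With m = −4/5: 4x + 5y = 14. With m = −5/4: 5x + 4y = −68.

4x + 5y = 14 and 5x + 4y = −68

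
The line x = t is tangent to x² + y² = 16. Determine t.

Tangency holds when the distance from the centre (0, 0) to the line equals the radius 4:
|1·0 + 0·0 − t| / √1 = 4
|t| = 4, so t = 4 or t = −4.

t = −4 or t = 4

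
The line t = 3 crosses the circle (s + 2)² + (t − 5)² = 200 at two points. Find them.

From the line, t = 3. Substituting:
s² + 4s − 192 = 0
s = 12 or s = −16, giving (12, 3) and (−16, 3).

(−16, 3) and (12, 3)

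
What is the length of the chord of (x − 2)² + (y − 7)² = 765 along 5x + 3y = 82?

9√34

Centre (2, 7), r² = 765. Perpendicular distance d from centre to line = |−51| / √34 = 51/√34.
Half the chord is √(r² − d²) = √(1377/2), so the full chord is 9√34.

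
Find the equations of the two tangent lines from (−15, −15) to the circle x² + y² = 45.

Write the tangent as mx − y + (−15 − m·(−15)) = 0 and set its distance from the centre to 3√5:
[m·(15) − (15)]² = 45(m² + 1)
2m² − 5m + 2 = 0, so m = 1/2 or m = 2.
Through (−15, −15) these give x − 2y = 15 and 2x − y = −15.

x − 2y = 15 and 2x − y = −15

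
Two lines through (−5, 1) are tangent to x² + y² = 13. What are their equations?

3x + 2y = −13 and 2x − 3y = −13

Let a tangent through (−5, 1) have slope m. Its distance from (0, 0) must equal √13:
[m·(5) − (−1)]² = 13(m² + 1)
6m² + 5m − 6 = 0, so m = −3/2 or m = 2/3.
Through (−5, 1) these give 3x + 2y = −13 and 2x − 3y = −13.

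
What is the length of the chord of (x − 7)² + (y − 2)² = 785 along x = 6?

56

Centre (7, 2), r² = 785. Perpendicular distance d from centre to line = |1| / √1 = 1.
Half the chord is √(r² − d²) = √(784), so the full chord is 56.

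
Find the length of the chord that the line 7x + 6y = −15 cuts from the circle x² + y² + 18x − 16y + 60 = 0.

2√85

Substitute y = (−15 − 7x)/6:
85x² + 1530x + 3825 = 0  ⟹  x² + 18x + 45 = 0
x = −3 or x = −15, giving (−3, 1) and (−15, 15).
Chord length = distance between (−3, 1) and (−15, 15) = √340 = 2√85.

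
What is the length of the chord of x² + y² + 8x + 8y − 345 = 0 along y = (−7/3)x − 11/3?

The distance from (−4, −4) to the line is 29/√58, and r² = 377.
Half the chord is √(r² − d²) = √(725/2), so the full chord is 5√58.

5√58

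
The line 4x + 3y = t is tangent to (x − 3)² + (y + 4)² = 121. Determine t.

t = −55 or t = 55

Tangency holds when the distance from the centre (3, −4) to the line equals the radius 11:
|4·3 + 3·(−4) − t| / √25 = 11
|t| = 11·5, so t = 55 or t = −55.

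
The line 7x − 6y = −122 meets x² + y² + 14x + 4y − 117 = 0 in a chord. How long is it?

2√85

The distance from (−7, −2) to the line is 85/√85, and r² = 170.
Half the chord is √(r² − d²) = √(85), so the full chord is 2√85.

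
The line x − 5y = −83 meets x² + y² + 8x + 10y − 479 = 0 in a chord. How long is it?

4√26

Substitute y = (83 + x)/5:
26x² + 416x − 936 = 0  ⟹  x² + 16x − 36 = 0
x = 2 or x = −18, giving (2, 17) and (−18, 13).
|(2, 17) − (−18, 13)| = √((20)² + (4)²) = 4√26.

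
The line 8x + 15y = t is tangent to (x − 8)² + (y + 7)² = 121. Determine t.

The line touches the circle iff its distance from (8, −7) is 11:
|8·8 + 15·(−7) − t| / √289 = 11
|t − (−41)| = 11·17, so t = 146 or t = −228.

t = −228 or t = 146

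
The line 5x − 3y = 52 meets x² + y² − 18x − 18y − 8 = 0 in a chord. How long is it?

4√34

Centre (9, 9), r² = 170. Perpendicular distance d from centre to line = |−34| / √34 = 34/√34.
Half the chord is √(r² − d²) = √(136), so the full chord is 4√34.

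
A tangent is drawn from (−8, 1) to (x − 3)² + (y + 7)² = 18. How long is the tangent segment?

√167

With centre O = (3, −7), |OP|² = 185 and r² = 18.
Power of the point: PT² = |PO|² − r² = 167, so PT = √167.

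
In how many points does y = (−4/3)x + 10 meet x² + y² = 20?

0

Centre (0, 0), r² = 20. Distance² from centre to line = (−30)²/25 = 36.
Since d² > r², the line lies outside the circle.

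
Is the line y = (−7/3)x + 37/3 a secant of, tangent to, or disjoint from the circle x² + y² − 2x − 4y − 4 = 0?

Centre (1, 2), r² = 9. Distance² from centre to line = (−24)²/58 = 288/29.
Since d² > r², the line lies outside the circle.

disjoint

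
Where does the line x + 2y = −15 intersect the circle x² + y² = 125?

(−11, −2) and (5, −10)

Express y = (−15 − x)/2 and substitute into the circle:
5x² + 30x − 275 = 0  ⟹  x² + 6x − 55 = 0
x = 5 or x = −11, giving (5, −10) and (−11, −2).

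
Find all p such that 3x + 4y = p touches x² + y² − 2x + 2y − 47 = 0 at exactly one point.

p = −36 or p = 34

For a tangent, require d(centre, line) = r = 7.
|3·1 + 4·(−1) − p| / √25 = 7
|p − (−1)| = 7·5, so p = 34 or p = −36.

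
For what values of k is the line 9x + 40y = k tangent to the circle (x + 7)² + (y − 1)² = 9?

The line touches the circle iff its distance from (−7, 1) is 3:
|9·(−7) + 40·1 − k| / √1681 = 3
|k − (−23)| = 3·41, so k = 100 or k = −146.

k = −146 or k = 100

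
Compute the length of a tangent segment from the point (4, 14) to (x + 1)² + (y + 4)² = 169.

With centre O = (−1, −4), |OP|² = 349 and r² = 169.
The tangent meets the radius at right angles, so tangent² = |PO|² − r² = 349 − 169 = 180.

6√5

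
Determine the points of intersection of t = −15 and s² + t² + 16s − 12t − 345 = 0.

(−10, −15) and (−6, −15)

From the line, t = −15. Substituting:
s² + 16s + 60 = 0
s = −6 or s = −10, giving (−6, −15) and (−10, −15).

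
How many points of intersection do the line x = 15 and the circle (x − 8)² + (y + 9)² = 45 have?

Centre (8, −9), r² = 45. Distance² from centre to line = (−7)² = 49.
Since d² > r², the line lies outside the circle.

0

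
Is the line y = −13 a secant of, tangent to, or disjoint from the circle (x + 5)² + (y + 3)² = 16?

disjoint

Substituting the line into the circle gives x² + 10x + 109 = 0.
Discriminant = (10)² − 4·1·(109) = −336 < 0.
No real roots: the line does not meet the circle.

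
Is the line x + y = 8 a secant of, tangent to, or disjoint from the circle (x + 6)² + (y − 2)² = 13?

disjoint

Substituting the line into the circle gives 2x² + 59 = 0.
Discriminant = (0)² − 4·2·(59) = −472 < 0.
No real roots: the line does not meet the circle.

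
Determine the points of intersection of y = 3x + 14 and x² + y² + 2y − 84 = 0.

Express y = 3x + 14 and substitute into the circle:
10x² + 90x + 140 = 0  ⟹  x² + 9x + 14 = 0
x = −2 or x = −7, giving (−2, 8) and (−7, −7).

(−7, −7) and (−2, 8)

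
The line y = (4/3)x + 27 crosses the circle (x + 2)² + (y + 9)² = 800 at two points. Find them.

(−30, −13) and (−6, 19)

From the line, y = (81 + 4x)/3. Substituting:
25x² + 900x + 4500 = 0  ⟹  x² + 36x + 180 = 0
x = −6 or x = −30, giving (−6, 19) and (−30, −13).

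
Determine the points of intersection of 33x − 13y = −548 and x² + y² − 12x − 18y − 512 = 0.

(−17, −1) and (−4, 32)

Substitute y = (548 + 33x)/13:
1258x² + 26418x + 85544 = 0  ⟹  x² + 21x + 68 = 0
x = −4 or x = −17, giving (−4, 32) and (−17, −1).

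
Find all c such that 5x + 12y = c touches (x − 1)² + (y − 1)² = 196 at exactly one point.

c = −165 or c = 199

Tangency holds when the distance from the centre (1, 1) to the line equals the radius 14:
|5·1 + 12·1 − c| / √169 = 14
|c − (17)| = 14·13, so c = 199 or c = −165.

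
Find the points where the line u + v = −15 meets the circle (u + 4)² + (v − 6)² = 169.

Substitute v = −u − 15:
2u² + 50u + 288 = 0  ⟹  u² + 25u + 144 = 0
u = −9 or u = −16, giving (−9, −6) and (−16, 1).

(−16, 1) and (−9, −6)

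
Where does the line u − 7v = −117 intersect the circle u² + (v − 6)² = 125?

(−5, 16) and (2, 17)

From the line, v = (117 + u)/7. Substituting:
50u² + 150u − 500 = 0  ⟹  u² + 3u − 10 = 0
u = 2 or u = −5, giving (2, 17) and (−5, 16).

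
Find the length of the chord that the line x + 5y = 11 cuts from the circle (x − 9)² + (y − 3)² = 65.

3√26

From the line, y = (11 − x)/5. Substituting:
26x² − 442x + 416 = 0  ⟹  x² − 17x + 16 = 0
x = 16 or x = 1, giving (16, −1) and (1, 2).
Chord length = distance between (16, −1) and (1, 2) = √234 = 3√26.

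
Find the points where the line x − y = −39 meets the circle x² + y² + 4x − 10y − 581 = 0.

(−25, 14) and (−11, 28)

Express y = x + 39 and substitute into the circle:
2x² + 72x + 550 = 0  ⟹  x² + 36x + 275 = 0
x = −11 or x = −25, giving (−11, 28) and (−25, 14).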